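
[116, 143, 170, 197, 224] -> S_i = 116 + 27*i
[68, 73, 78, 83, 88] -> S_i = 68 + 5*i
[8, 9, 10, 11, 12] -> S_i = 8 + 1*i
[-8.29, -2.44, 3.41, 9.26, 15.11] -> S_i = -8.29 + 5.85*i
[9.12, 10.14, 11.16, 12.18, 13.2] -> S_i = 9.12 + 1.02*i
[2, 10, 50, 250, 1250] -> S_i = 2*5^i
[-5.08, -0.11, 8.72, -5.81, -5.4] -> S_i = Random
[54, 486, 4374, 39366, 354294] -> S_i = 54*9^i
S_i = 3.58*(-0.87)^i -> [3.58, -3.11, 2.71, -2.36, 2.05]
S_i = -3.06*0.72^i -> [-3.06, -2.2, -1.59, -1.14, -0.82]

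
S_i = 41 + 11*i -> [41, 52, 63, 74, 85]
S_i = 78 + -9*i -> [78, 69, 60, 51, 42]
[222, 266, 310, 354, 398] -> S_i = 222 + 44*i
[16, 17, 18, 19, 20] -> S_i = 16 + 1*i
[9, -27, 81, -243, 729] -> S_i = 9*-3^i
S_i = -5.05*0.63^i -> [-5.05, -3.18, -2.0, -1.26, -0.8]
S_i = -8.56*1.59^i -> [-8.56, -13.61, -21.64, -34.41, -54.71]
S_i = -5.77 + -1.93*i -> [-5.77, -7.7, -9.63, -11.56, -13.49]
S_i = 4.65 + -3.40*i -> [4.65, 1.25, -2.15, -5.55, -8.95]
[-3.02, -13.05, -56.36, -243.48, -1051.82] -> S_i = -3.02*4.32^i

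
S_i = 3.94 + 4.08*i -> [3.94, 8.02, 12.1, 16.18, 20.26]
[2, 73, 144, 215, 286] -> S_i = 2 + 71*i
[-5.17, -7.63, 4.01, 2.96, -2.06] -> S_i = Random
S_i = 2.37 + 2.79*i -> [2.37, 5.16, 7.95, 10.74, 13.53]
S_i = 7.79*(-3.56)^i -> [7.79, -27.73, 98.73, -351.47, 1251.23]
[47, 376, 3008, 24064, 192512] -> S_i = 47*8^i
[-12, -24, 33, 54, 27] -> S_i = Random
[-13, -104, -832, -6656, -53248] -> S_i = -13*8^i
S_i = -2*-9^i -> [-2, 18, -162, 1458, -13122]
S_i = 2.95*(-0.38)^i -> [2.95, -1.12, 0.43, -0.16, 0.06]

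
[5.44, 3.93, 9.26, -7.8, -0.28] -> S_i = Random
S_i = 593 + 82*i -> [593, 675, 757, 839, 921]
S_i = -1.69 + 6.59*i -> [-1.69, 4.9, 11.49, 18.08, 24.67]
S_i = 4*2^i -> [4, 8, 16, 32, 64]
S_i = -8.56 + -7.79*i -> [-8.56, -16.35, -24.14, -31.93, -39.72]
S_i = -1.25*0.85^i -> [-1.25, -1.06, -0.9, -0.77, -0.65]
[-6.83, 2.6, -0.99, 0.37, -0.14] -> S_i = -6.83*(-0.38)^i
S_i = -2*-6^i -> [-2, 12, -72, 432, -2592]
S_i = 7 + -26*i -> [7, -19, -45, -71, -97]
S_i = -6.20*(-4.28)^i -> [-6.2, 26.54, -113.57, 486.1, -2080.5]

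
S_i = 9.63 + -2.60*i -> [9.63, 7.03, 4.43, 1.83, -0.77]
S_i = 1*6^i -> [1, 6, 36, 216, 1296]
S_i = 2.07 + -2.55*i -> [2.07, -0.48, -3.03, -5.58, -8.13]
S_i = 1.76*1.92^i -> [1.76, 3.38, 6.49, 12.46, 23.92]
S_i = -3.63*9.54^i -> [-3.63, -34.63, -330.37, -3151.75, -30067.69]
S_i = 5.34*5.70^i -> [5.34, 30.44, 173.5, 988.93, 5636.9]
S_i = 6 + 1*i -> [6, 7, 8, 9, 10]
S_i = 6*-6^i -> [6, -36, 216, -1296, 7776]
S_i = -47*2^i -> [-47, -94, -188, -376, -752]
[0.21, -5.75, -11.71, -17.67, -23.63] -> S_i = 0.21 + -5.96*i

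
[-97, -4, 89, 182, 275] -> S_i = -97 + 93*i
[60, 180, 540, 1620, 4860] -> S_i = 60*3^i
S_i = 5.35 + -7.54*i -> [5.35, -2.19, -9.73, -17.27, -24.81]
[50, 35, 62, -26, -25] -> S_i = Random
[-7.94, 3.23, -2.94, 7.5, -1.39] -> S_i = Random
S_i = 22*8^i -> [22, 176, 1408, 11264, 90112]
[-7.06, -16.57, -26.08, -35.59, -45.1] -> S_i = -7.06 + -9.51*i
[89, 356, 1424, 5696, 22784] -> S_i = 89*4^i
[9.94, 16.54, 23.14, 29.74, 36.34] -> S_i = 9.94 + 6.60*i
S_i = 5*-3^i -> [5, -15, 45, -135, 405]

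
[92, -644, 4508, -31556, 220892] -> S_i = 92*-7^i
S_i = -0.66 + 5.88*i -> [-0.66, 5.22, 11.1, 16.98, 22.86]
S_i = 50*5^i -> [50, 250, 1250, 6250, 31250]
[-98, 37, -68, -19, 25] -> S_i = Random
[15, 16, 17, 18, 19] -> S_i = 15 + 1*i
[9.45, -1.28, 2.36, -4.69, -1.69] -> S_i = Random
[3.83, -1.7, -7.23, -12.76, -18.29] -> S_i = 3.83 + -5.53*i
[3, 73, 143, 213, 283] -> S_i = 3 + 70*i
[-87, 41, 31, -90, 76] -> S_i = Random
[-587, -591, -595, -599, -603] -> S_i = -587 + -4*i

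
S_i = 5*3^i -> [5, 15, 45, 135, 405]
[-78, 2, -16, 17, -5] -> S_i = Random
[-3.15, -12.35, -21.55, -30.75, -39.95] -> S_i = -3.15 + -9.20*i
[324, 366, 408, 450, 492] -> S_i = 324 + 42*i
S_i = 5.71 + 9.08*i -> [5.71, 14.79, 23.87, 32.95, 42.03]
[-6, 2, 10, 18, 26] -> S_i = -6 + 8*i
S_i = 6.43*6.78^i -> [6.43, 43.6, 295.58, 2004.01, 13587.19]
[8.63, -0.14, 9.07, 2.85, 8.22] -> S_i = Random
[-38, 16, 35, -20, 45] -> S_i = Random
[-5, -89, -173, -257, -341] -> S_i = -5 + -84*i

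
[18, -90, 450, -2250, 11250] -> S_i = 18*-5^i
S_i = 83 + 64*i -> [83, 147, 211, 275, 339]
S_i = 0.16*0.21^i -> [0.16, 0.03, 0.01, 0.0, 0.0]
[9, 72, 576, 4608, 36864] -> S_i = 9*8^i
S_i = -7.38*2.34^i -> [-7.38, -17.27, -40.41, -94.56, -221.27]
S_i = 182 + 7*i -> [182, 189, 196, 203, 210]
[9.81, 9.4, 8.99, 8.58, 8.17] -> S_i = 9.81 + -0.41*i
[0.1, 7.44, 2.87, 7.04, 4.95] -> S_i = Random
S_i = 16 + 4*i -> [16, 20, 24, 28, 32]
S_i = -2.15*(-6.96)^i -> [-2.15, 14.96, -104.15, 724.88, -5045.17]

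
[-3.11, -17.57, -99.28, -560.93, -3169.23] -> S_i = -3.11*5.65^i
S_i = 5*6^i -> [5, 30, 180, 1080, 6480]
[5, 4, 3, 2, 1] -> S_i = 5 + -1*i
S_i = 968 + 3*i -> [968, 971, 974, 977, 980]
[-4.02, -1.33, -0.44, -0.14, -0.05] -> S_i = -4.02*0.33^i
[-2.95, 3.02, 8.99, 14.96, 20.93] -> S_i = -2.95 + 5.97*i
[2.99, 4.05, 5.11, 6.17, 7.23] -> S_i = 2.99 + 1.06*i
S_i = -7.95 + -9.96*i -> [-7.95, -17.91, -27.87, -37.83, -47.79]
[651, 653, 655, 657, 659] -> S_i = 651 + 2*i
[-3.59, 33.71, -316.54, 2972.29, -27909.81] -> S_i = -3.59*(-9.39)^i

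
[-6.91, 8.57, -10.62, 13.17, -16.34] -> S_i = -6.91*(-1.24)^i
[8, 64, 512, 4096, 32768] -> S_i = 8*8^i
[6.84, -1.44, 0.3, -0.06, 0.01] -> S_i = 6.84*(-0.21)^i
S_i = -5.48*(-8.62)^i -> [-5.48, 47.24, -407.19, 3509.96, -30255.87]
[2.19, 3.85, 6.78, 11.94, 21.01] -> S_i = 2.19*1.76^i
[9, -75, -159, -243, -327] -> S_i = 9 + -84*i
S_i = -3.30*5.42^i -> [-3.3, -17.89, -96.94, -525.43, -2847.81]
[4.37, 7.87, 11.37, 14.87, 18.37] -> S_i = 4.37 + 3.50*i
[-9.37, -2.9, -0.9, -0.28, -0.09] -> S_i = -9.37*0.31^i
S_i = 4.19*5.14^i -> [4.19, 21.54, 110.7, 568.99, 2924.6]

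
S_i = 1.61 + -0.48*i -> [1.61, 1.13, 0.65, 0.17, -0.31]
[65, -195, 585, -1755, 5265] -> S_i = 65*-3^i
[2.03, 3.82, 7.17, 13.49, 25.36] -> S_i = 2.03*1.88^i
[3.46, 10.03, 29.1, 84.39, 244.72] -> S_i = 3.46*2.90^i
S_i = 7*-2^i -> [7, -14, 28, -56, 112]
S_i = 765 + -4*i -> [765, 761, 757, 753, 749]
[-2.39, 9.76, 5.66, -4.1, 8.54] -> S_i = Random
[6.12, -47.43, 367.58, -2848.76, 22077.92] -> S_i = 6.12*(-7.75)^i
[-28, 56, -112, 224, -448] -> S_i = -28*-2^i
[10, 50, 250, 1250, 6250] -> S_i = 10*5^i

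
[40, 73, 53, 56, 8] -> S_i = Random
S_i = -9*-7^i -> [-9, 63, -441, 3087, -21609]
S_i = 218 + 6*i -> [218, 224, 230, 236, 242]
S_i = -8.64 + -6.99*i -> [-8.64, -15.63, -22.62, -29.61, -36.6]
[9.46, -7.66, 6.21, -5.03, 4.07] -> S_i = 9.46*(-0.81)^i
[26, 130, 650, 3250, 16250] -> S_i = 26*5^i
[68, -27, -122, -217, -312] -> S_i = 68 + -95*i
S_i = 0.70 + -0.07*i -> [0.7, 0.63, 0.56, 0.49, 0.42]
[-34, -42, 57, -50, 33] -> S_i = Random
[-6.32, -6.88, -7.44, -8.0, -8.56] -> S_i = -6.32 + -0.56*i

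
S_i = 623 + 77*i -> [623, 700, 777, 854, 931]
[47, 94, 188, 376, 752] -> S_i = 47*2^i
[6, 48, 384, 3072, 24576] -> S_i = 6*8^i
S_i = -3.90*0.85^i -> [-3.9, -3.32, -2.82, -2.4, -2.04]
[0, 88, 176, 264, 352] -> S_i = 0 + 88*i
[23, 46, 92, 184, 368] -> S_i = 23*2^i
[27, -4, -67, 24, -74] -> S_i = Random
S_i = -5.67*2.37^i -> [-5.67, -13.44, -31.85, -75.48, -178.89]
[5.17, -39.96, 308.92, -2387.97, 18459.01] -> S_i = 5.17*(-7.73)^i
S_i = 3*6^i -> [3, 18, 108, 648, 3888]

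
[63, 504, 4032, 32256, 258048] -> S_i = 63*8^i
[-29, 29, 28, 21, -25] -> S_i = Random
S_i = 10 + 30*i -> [10, 40, 70, 100, 130]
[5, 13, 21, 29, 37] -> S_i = 5 + 8*i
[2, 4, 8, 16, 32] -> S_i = 2*2^i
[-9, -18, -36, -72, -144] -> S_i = -9*2^i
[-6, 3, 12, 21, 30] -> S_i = -6 + 9*i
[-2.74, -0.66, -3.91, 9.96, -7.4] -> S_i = Random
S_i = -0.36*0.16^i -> [-0.36, -0.06, -0.01, -0.0, -0.0]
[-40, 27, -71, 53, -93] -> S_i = Random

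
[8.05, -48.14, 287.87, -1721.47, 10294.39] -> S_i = 8.05*(-5.98)^i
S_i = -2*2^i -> [-2, -4, -8, -16, -32]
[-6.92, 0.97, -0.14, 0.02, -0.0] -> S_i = -6.92*(-0.14)^i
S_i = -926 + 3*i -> [-926, -923, -920, -917, -914]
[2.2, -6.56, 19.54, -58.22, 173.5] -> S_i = 2.20*(-2.98)^i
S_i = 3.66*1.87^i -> [3.66, 6.84, 12.8, 23.93, 44.76]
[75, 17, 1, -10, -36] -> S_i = Random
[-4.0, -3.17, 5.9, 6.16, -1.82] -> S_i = Random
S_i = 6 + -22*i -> [6, -16, -38, -60, -82]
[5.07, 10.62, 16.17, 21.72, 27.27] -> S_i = 5.07 + 5.55*i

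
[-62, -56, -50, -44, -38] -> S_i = -62 + 6*i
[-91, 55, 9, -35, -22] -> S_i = Random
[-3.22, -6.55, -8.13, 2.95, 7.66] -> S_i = Random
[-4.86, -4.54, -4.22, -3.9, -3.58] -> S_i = -4.86 + 0.32*i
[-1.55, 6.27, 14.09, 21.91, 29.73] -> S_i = -1.55 + 7.82*i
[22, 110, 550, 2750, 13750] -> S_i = 22*5^i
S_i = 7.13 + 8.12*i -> [7.13, 15.25, 23.37, 31.49, 39.61]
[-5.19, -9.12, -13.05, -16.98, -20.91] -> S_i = -5.19 + -3.93*i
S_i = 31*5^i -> [31, 155, 775, 3875, 19375]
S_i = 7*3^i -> [7, 21, 63, 189, 567]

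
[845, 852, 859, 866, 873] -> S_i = 845 + 7*i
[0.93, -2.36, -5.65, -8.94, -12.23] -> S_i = 0.93 + -3.29*i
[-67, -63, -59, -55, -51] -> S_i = -67 + 4*i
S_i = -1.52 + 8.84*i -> [-1.52, 7.32, 16.16, 25.0, 33.84]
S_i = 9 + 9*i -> [9, 18, 27, 36, 45]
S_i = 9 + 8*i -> [9, 17, 25, 33, 41]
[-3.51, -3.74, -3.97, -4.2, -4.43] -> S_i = -3.51 + -0.23*i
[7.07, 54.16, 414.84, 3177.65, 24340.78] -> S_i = 7.07*7.66^i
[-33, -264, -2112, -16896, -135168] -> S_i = -33*8^i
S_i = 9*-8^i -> [9, -72, 576, -4608, 36864]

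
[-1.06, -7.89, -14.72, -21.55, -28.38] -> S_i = -1.06 + -6.83*i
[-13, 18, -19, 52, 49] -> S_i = Random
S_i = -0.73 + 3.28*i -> [-0.73, 2.55, 5.83, 9.11, 12.39]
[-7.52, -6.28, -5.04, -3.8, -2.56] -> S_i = -7.52 + 1.24*i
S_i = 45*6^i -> [45, 270, 1620, 9720, 58320]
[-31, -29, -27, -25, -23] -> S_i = -31 + 2*i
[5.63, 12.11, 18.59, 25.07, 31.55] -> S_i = 5.63 + 6.48*i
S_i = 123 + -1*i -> [123, 122, 121, 120, 119]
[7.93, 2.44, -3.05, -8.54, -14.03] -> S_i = 7.93 + -5.49*i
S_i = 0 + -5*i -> [0, -5, -10, -15, -20]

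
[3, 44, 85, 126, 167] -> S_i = 3 + 41*i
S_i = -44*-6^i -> [-44, 264, -1584, 9504, -57024]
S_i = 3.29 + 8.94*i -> [3.29, 12.23, 21.17, 30.11, 39.05]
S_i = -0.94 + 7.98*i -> [-0.94, 7.04, 15.02, 23.0, 30.98]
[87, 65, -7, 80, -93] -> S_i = Random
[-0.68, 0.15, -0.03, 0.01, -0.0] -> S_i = -0.68*(-0.22)^i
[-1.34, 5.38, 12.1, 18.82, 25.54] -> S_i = -1.34 + 6.72*i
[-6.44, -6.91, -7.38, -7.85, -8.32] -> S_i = -6.44 + -0.47*i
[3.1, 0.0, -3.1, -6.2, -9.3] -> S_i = 3.10 + -3.10*i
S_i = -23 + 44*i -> [-23, 21, 65, 109, 153]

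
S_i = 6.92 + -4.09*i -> [6.92, 2.83, -1.26, -5.35, -9.44]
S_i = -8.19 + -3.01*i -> [-8.19, -11.2, -14.21, -17.22, -20.23]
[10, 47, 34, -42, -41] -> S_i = Random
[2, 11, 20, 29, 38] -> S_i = 2 + 9*i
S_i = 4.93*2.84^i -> [4.93, 14.0, 39.76, 112.93, 320.72]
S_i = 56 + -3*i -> [56, 53, 50, 47, 44]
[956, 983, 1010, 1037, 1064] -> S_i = 956 + 27*i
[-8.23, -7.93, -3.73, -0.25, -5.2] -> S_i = Random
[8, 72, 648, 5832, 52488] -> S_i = 8*9^i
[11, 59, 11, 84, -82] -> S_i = Random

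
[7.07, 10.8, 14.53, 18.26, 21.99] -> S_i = 7.07 + 3.73*i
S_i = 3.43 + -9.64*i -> [3.43, -6.21, -15.85, -25.49, -35.13]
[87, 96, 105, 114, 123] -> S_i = 87 + 9*i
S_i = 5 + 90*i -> [5, 95, 185, 275, 365]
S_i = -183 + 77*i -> [-183, -106, -29, 48, 125]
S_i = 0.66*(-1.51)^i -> [0.66, -1.0, 1.5, -2.27, 3.43]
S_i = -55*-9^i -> [-55, 495, -4455, 40095, -360855]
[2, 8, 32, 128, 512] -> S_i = 2*4^i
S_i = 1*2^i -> [1, 2, 4, 8, 16]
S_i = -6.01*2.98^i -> [-6.01, -17.91, -53.37, -159.05, -473.96]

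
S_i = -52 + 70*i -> [-52, 18, 88, 158, 228]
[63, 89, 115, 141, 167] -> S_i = 63 + 26*i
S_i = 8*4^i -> [8, 32, 128, 512, 2048]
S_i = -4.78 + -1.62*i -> [-4.78, -6.4, -8.02, -9.64, -11.26]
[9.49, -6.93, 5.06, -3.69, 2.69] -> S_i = 9.49*(-0.73)^i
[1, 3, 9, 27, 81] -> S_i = 1*3^i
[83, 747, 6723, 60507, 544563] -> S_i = 83*9^i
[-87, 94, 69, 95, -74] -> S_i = Random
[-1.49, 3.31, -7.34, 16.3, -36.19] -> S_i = -1.49*(-2.22)^i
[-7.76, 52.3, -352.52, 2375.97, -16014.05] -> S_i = -7.76*(-6.74)^i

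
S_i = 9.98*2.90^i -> [9.98, 28.94, 83.93, 243.4, 705.87]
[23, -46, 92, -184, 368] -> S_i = 23*-2^i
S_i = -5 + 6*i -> [-5, 1, 7, 13, 19]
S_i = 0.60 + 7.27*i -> [0.6, 7.87, 15.14, 22.41, 29.68]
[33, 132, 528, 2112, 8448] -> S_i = 33*4^i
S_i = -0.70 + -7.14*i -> [-0.7, -7.84, -14.98, -22.12, -29.26]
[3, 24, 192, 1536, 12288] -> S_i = 3*8^i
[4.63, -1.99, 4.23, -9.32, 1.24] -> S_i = Random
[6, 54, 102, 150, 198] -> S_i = 6 + 48*i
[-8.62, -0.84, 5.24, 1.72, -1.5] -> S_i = Random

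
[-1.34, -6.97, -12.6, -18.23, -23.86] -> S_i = -1.34 + -5.63*i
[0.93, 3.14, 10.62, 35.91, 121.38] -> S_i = 0.93*3.38^i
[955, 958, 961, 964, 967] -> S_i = 955 + 3*i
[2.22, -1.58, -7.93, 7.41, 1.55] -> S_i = Random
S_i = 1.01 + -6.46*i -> [1.01, -5.45, -11.91, -18.37, -24.83]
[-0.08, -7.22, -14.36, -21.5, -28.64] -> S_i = -0.08 + -7.14*i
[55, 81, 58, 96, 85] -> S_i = Random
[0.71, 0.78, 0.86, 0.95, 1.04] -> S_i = 0.71*1.10^i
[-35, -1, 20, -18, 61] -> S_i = Random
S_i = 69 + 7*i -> [69, 76, 83, 90, 97]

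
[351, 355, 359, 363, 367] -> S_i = 351 + 4*i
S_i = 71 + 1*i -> [71, 72, 73, 74, 75]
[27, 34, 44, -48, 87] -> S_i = Random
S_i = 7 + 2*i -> [7, 9, 11, 13, 15]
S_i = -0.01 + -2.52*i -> [-0.01, -2.53, -5.05, -7.57, -10.09]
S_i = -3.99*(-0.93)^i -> [-3.99, 3.71, -3.45, 3.21, -2.98]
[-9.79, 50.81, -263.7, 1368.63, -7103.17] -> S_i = -9.79*(-5.19)^i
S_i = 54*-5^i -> [54, -270, 1350, -6750, 33750]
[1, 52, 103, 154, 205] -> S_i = 1 + 51*i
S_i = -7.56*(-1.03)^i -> [-7.56, 7.79, -8.02, 8.26, -8.51]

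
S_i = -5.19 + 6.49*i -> [-5.19, 1.3, 7.79, 14.28, 20.77]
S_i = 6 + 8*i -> [6, 14, 22, 30, 38]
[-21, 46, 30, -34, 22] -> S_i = Random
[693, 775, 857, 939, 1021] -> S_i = 693 + 82*i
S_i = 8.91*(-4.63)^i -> [8.91, -41.25, 191.0, -884.34, 4094.51]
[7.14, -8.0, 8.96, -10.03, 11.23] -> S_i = 7.14*(-1.12)^i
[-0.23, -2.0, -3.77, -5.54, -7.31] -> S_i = -0.23 + -1.77*i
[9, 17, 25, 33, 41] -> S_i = 9 + 8*i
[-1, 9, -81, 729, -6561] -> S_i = -1*-9^i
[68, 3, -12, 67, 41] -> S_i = Random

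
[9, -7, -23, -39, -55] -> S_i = 9 + -16*i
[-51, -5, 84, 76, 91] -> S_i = Random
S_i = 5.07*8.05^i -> [5.07, 40.81, 328.55, 2644.82, 21290.78]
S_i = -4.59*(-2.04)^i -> [-4.59, 9.36, -19.1, 38.97, -79.49]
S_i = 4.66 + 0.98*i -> [4.66, 5.64, 6.62, 7.6, 8.58]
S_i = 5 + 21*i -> [5, 26, 47, 68, 89]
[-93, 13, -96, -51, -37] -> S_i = Random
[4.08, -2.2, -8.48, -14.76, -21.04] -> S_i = 4.08 + -6.28*i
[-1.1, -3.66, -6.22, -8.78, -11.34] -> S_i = -1.10 + -2.56*i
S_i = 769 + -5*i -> [769, 764, 759, 754, 749]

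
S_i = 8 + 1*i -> [8, 9, 10, 11, 12]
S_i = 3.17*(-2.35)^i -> [3.17, -7.45, 17.51, -41.14, 96.68]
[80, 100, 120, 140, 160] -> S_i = 80 + 20*i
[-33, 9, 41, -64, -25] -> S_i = Random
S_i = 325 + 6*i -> [325, 331, 337, 343, 349]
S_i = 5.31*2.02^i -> [5.31, 10.73, 21.67, 43.77, 88.41]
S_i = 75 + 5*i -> [75, 80, 85, 90, 95]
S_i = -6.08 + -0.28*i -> [-6.08, -6.36, -6.64, -6.92, -7.2]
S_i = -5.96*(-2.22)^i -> [-5.96, 13.23, -29.37, 65.21, -144.76]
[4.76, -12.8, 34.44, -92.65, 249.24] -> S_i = 4.76*(-2.69)^i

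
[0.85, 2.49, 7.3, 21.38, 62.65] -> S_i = 0.85*2.93^i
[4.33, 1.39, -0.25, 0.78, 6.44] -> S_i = Random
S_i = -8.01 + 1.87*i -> [-8.01, -6.14, -4.27, -2.4, -0.53]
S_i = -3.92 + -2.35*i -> [-3.92, -6.27, -8.62, -10.97, -13.32]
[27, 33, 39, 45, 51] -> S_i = 27 + 6*i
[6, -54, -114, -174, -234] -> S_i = 6 + -60*i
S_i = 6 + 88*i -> [6, 94, 182, 270, 358]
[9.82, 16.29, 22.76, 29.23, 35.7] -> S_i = 9.82 + 6.47*i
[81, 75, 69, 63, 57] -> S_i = 81 + -6*i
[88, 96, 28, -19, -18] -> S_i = Random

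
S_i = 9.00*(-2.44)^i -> [9.0, -21.96, 53.58, -130.74, 319.01]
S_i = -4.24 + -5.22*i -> [-4.24, -9.46, -14.68, -19.9, -25.12]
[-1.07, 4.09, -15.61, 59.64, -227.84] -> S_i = -1.07*(-3.82)^i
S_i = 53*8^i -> [53, 424, 3392, 27136, 217088]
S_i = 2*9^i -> [2, 18, 162, 1458, 13122]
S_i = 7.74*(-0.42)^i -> [7.74, -3.25, 1.37, -0.57, 0.24]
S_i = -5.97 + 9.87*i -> [-5.97, 3.9, 13.77, 23.64, 33.51]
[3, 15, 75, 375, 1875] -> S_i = 3*5^i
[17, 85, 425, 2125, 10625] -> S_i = 17*5^i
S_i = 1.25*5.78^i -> [1.25, 7.22, 41.76, 241.38, 1395.15]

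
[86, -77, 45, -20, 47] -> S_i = Random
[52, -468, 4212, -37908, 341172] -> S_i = 52*-9^i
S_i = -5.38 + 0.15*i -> [-5.38, -5.23, -5.08, -4.93, -4.78]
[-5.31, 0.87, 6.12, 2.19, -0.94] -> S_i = Random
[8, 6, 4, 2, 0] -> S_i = 8 + -2*i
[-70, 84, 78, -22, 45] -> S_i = Random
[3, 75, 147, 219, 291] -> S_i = 3 + 72*i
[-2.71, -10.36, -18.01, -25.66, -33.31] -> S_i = -2.71 + -7.65*i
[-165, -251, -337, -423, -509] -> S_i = -165 + -86*i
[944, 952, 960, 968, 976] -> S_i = 944 + 8*i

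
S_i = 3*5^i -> [3, 15, 75, 375, 1875]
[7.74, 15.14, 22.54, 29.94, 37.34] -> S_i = 7.74 + 7.40*i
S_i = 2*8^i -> [2, 16, 128, 1024, 8192]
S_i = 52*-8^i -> [52, -416, 3328, -26624, 212992]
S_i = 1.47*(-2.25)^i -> [1.47, -3.31, 7.44, -16.74, 37.67]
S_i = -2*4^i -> [-2, -8, -32, -128, -512]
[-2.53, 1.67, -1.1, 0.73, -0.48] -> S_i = -2.53*(-0.66)^i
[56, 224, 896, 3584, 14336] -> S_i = 56*4^i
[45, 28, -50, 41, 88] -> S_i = Random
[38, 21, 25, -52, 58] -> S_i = Random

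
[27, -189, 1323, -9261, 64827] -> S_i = 27*-7^i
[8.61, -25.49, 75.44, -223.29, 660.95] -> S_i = 8.61*(-2.96)^i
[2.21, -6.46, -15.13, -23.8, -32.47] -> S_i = 2.21 + -8.67*i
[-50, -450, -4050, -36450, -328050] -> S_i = -50*9^i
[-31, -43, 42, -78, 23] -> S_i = Random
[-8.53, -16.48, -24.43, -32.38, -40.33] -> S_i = -8.53 + -7.95*i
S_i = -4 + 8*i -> [-4, 4, 12, 20, 28]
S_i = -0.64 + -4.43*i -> [-0.64, -5.07, -9.5, -13.93, -18.36]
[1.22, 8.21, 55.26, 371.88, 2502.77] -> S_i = 1.22*6.73^i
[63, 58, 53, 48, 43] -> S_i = 63 + -5*i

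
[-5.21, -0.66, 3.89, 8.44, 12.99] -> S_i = -5.21 + 4.55*i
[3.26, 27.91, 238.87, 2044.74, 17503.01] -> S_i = 3.26*8.56^i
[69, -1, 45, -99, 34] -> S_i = Random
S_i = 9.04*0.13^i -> [9.04, 1.18, 0.15, 0.02, 0.0]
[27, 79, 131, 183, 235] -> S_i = 27 + 52*i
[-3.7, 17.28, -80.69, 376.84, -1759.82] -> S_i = -3.70*(-4.67)^i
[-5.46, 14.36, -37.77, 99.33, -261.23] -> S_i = -5.46*(-2.63)^i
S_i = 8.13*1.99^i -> [8.13, 16.18, 32.2, 64.07, 127.5]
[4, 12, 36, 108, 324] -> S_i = 4*3^i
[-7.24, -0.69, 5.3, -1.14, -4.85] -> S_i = Random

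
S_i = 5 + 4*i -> [5, 9, 13, 17, 21]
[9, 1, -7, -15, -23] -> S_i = 9 + -8*i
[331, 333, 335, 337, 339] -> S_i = 331 + 2*i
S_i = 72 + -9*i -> [72, 63, 54, 45, 36]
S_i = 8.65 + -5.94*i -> [8.65, 2.71, -3.23, -9.17, -15.11]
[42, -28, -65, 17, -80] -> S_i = Random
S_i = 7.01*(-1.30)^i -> [7.01, -9.11, 11.85, -15.4, 20.02]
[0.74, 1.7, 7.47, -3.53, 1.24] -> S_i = Random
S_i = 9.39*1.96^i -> [9.39, 18.4, 36.07, 70.7, 138.58]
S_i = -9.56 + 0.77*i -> [-9.56, -8.79, -8.02, -7.25, -6.48]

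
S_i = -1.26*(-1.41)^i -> [-1.26, 1.78, -2.51, 3.53, -4.98]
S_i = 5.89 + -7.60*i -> [5.89, -1.71, -9.31, -16.91, -24.51]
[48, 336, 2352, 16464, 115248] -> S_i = 48*7^i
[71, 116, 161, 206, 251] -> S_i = 71 + 45*i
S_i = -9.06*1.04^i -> [-9.06, -9.42, -9.8, -10.19, -10.6]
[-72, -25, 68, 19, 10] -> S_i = Random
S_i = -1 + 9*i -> [-1, 8, 17, 26, 35]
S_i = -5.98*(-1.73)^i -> [-5.98, 10.35, -17.9, 30.96, -53.57]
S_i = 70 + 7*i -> [70, 77, 84, 91, 98]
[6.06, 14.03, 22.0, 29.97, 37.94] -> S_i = 6.06 + 7.97*i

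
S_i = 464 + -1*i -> [464, 463, 462, 461, 460]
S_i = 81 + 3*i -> [81, 84, 87, 90, 93]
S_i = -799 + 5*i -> [-799, -794, -789, -784, -779]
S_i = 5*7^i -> [5, 35, 245, 1715, 12005]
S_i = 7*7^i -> [7, 49, 343, 2401, 16807]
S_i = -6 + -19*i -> [-6, -25, -44, -63, -82]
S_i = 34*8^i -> [34, 272, 2176, 17408, 139264]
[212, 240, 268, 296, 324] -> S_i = 212 + 28*i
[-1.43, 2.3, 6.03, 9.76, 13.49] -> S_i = -1.43 + 3.73*i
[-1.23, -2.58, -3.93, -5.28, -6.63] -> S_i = -1.23 + -1.35*i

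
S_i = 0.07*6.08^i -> [0.07, 0.43, 2.59, 15.73, 95.66]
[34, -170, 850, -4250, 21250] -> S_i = 34*-5^i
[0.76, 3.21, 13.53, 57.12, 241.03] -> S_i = 0.76*4.22^i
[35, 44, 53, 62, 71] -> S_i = 35 + 9*i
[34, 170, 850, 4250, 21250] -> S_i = 34*5^i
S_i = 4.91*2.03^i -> [4.91, 9.97, 20.23, 41.07, 83.38]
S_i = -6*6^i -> [-6, -36, -216, -1296, -7776]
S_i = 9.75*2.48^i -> [9.75, 24.18, 59.97, 148.72, 368.82]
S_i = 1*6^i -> [1, 6, 36, 216, 1296]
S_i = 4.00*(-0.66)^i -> [4.0, -2.64, 1.74, -1.15, 0.76]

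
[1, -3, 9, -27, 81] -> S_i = 1*-3^i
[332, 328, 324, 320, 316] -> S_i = 332 + -4*i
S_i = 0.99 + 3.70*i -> [0.99, 4.69, 8.39, 12.09, 15.79]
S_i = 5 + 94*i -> [5, 99, 193, 287, 381]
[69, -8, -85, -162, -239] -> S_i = 69 + -77*i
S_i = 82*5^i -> [82, 410, 2050, 10250, 51250]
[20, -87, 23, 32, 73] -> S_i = Random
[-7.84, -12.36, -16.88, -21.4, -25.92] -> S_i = -7.84 + -4.52*i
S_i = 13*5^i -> [13, 65, 325, 1625, 8125]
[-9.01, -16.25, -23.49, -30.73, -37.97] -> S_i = -9.01 + -7.24*i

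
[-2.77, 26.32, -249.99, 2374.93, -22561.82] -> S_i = -2.77*(-9.50)^i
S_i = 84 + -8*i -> [84, 76, 68, 60, 52]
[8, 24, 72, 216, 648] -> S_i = 8*3^i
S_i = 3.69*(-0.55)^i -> [3.69, -2.03, 1.12, -0.61, 0.34]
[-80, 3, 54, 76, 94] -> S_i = Random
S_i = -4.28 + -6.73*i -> [-4.28, -11.01, -17.74, -24.47, -31.2]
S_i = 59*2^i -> [59, 118, 236, 472, 944]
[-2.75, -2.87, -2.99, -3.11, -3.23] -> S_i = -2.75 + -0.12*i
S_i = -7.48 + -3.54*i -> [-7.48, -11.02, -14.56, -18.1, -21.64]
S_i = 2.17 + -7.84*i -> [2.17, -5.67, -13.51, -21.35, -29.19]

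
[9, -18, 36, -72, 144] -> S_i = 9*-2^i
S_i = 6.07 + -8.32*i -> [6.07, -2.25, -10.57, -18.89, -27.21]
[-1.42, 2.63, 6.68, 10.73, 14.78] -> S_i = -1.42 + 4.05*i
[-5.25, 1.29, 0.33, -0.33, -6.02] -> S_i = Random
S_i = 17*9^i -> [17, 153, 1377, 12393, 111537]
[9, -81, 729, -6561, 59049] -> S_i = 9*-9^i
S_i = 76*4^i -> [76, 304, 1216, 4864, 19456]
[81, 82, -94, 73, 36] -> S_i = Random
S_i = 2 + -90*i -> [2, -88, -178, -268, -358]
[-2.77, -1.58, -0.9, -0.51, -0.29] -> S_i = -2.77*0.57^i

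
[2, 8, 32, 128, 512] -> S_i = 2*4^i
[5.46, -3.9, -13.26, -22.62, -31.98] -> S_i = 5.46 + -9.36*i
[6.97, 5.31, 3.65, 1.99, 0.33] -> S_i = 6.97 + -1.66*i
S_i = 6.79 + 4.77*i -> [6.79, 11.56, 16.33, 21.1, 25.87]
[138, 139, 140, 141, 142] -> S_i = 138 + 1*i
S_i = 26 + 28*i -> [26, 54, 82, 110, 138]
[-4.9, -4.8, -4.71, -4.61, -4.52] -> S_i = -4.90*0.98^i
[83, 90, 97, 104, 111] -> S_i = 83 + 7*i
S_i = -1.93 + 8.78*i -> [-1.93, 6.85, 15.63, 24.41, 33.19]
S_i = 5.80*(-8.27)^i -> [5.8, -47.97, 396.68, -3280.53, 27130.01]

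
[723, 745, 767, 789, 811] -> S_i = 723 + 22*i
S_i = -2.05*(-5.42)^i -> [-2.05, 11.11, -60.22, 326.4, -1769.09]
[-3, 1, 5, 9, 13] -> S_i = -3 + 4*i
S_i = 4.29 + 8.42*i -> [4.29, 12.71, 21.13, 29.55, 37.97]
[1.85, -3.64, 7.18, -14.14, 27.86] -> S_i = 1.85*(-1.97)^i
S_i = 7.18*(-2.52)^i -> [7.18, -18.09, 45.6, -114.9, 289.55]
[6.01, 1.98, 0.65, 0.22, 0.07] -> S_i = 6.01*0.33^i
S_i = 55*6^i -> [55, 330, 1980, 11880, 71280]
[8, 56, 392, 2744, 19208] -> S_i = 8*7^i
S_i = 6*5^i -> [6, 30, 150, 750, 3750]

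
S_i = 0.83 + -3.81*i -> [0.83, -2.98, -6.79, -10.6, -14.41]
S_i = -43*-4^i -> [-43, 172, -688, 2752, -11008]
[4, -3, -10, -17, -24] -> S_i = 4 + -7*i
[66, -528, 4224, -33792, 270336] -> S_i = 66*-8^i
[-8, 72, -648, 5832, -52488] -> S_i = -8*-9^i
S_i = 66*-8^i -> [66, -528, 4224, -33792, 270336]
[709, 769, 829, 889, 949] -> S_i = 709 + 60*i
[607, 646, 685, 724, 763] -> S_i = 607 + 39*i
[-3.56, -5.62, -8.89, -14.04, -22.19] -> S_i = -3.56*1.58^i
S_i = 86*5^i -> [86, 430, 2150, 10750, 53750]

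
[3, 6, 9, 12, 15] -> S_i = 3 + 3*i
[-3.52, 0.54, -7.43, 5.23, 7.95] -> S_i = Random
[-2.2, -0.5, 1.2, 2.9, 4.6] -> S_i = -2.20 + 1.70*i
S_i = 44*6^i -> [44, 264, 1584, 9504, 57024]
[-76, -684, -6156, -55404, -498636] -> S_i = -76*9^i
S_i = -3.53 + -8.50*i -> [-3.53, -12.03, -20.53, -29.03, -37.53]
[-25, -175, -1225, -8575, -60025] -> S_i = -25*7^i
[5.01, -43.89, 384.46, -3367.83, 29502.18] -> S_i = 5.01*(-8.76)^i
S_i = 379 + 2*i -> [379, 381, 383, 385, 387]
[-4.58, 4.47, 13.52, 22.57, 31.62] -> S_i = -4.58 + 9.05*i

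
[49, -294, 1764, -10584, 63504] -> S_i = 49*-6^i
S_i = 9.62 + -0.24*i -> [9.62, 9.38, 9.14, 8.9, 8.66]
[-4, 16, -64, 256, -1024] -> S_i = -4*-4^i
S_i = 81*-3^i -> [81, -243, 729, -2187, 6561]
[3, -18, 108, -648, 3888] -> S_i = 3*-6^i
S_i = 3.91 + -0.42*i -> [3.91, 3.49, 3.07, 2.65, 2.23]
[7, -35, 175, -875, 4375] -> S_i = 7*-5^i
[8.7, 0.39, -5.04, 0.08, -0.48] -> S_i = Random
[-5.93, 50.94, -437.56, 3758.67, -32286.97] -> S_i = -5.93*(-8.59)^i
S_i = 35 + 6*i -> [35, 41, 47, 53, 59]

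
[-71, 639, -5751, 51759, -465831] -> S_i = -71*-9^i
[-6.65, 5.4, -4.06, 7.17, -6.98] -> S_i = Random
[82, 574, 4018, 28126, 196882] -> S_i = 82*7^i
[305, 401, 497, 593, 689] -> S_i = 305 + 96*i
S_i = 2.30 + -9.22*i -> [2.3, -6.92, -16.14, -25.36, -34.58]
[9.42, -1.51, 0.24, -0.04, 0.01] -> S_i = 9.42*(-0.16)^i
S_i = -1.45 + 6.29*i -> [-1.45, 4.84, 11.13, 17.42, 23.71]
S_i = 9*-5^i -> [9, -45, 225, -1125, 5625]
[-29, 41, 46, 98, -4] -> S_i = Random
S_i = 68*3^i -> [68, 204, 612, 1836, 5508]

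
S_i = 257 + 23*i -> [257, 280, 303, 326, 349]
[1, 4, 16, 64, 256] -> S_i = 1*4^i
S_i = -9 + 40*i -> [-9, 31, 71, 111, 151]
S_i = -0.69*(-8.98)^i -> [-0.69, 6.2, -55.64, 499.66, -4486.98]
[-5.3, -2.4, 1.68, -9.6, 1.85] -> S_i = Random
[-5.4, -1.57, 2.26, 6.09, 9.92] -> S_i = -5.40 + 3.83*i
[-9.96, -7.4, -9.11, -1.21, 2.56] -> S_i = Random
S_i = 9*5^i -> [9, 45, 225, 1125, 5625]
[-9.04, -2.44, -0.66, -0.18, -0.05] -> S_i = -9.04*0.27^i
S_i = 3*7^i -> [3, 21, 147, 1029, 7203]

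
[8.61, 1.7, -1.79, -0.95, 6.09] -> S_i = Random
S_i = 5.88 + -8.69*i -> [5.88, -2.81, -11.5, -20.19, -28.88]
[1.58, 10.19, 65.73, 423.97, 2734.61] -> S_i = 1.58*6.45^i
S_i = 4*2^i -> [4, 8, 16, 32, 64]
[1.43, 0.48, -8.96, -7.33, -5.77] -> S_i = Random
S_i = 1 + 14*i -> [1, 15, 29, 43, 57]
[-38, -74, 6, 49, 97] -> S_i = Random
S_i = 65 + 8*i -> [65, 73, 81, 89, 97]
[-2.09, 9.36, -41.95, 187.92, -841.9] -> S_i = -2.09*(-4.48)^i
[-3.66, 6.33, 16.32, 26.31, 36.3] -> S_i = -3.66 + 9.99*i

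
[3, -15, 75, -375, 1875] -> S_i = 3*-5^i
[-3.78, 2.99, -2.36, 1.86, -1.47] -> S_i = -3.78*(-0.79)^i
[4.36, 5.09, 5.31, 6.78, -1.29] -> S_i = Random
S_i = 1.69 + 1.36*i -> [1.69, 3.05, 4.41, 5.77, 7.13]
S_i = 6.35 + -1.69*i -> [6.35, 4.66, 2.97, 1.28, -0.41]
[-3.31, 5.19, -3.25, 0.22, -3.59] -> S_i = Random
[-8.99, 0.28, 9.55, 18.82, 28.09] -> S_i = -8.99 + 9.27*i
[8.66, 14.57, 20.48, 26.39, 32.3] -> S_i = 8.66 + 5.91*i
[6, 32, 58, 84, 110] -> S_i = 6 + 26*i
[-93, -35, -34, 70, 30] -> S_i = Random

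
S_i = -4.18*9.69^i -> [-4.18, -40.5, -392.49, -3803.19, -36852.88]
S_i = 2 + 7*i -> [2, 9, 16, 23, 30]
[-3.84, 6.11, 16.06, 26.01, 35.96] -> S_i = -3.84 + 9.95*i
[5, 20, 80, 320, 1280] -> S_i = 5*4^i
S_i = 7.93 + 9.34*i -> [7.93, 17.27, 26.61, 35.95, 45.29]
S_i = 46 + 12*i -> [46, 58, 70, 82, 94]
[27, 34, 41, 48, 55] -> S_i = 27 + 7*i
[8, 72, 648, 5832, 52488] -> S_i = 8*9^i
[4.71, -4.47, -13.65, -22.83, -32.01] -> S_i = 4.71 + -9.18*i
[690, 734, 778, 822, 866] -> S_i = 690 + 44*i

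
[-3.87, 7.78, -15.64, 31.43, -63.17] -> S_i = -3.87*(-2.01)^i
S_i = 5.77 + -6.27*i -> [5.77, -0.5, -6.77, -13.04, -19.31]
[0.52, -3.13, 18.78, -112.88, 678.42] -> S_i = 0.52*(-6.01)^i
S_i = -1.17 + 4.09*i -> [-1.17, 2.92, 7.01, 11.1, 15.19]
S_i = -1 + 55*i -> [-1, 54, 109, 164, 219]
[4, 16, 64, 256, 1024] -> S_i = 4*4^i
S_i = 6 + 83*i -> [6, 89, 172, 255, 338]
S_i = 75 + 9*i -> [75, 84, 93, 102, 111]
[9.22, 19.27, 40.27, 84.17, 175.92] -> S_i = 9.22*2.09^i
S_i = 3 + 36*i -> [3, 39, 75, 111, 147]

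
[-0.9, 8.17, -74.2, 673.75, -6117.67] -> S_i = -0.90*(-9.08)^i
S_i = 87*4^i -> [87, 348, 1392, 5568, 22272]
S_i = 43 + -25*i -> [43, 18, -7, -32, -57]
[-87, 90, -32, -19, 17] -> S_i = Random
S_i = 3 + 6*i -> [3, 9, 15, 21, 27]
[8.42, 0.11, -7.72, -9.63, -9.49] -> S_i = Random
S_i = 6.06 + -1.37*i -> [6.06, 4.69, 3.32, 1.95, 0.58]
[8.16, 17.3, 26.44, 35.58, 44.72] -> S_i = 8.16 + 9.14*i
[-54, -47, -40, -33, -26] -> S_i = -54 + 7*i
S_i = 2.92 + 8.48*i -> [2.92, 11.4, 19.88, 28.36, 36.84]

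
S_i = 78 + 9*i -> [78, 87, 96, 105, 114]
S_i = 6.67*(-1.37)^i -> [6.67, -9.14, 12.52, -17.15, 23.5]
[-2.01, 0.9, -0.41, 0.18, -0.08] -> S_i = -2.01*(-0.45)^i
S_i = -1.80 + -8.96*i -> [-1.8, -10.76, -19.72, -28.68, -37.64]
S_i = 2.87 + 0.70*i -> [2.87, 3.57, 4.27, 4.97, 5.67]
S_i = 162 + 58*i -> [162, 220, 278, 336, 394]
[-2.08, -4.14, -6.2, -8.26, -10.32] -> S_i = -2.08 + -2.06*i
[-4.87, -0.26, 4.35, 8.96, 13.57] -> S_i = -4.87 + 4.61*i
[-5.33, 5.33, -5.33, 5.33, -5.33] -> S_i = -5.33*(-1.00)^i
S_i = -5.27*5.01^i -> [-5.27, -26.4, -132.28, -662.71, -3320.18]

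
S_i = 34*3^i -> [34, 102, 306, 918, 2754]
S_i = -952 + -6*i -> [-952, -958, -964, -970, -976]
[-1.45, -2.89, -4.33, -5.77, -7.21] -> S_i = -1.45 + -1.44*i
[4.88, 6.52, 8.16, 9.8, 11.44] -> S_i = 4.88 + 1.64*i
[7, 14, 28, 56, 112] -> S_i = 7*2^i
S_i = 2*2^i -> [2, 4, 8, 16, 32]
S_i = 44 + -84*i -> [44, -40, -124, -208, -292]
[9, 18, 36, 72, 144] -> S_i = 9*2^i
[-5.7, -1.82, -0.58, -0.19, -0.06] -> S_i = -5.70*0.32^i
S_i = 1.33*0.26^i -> [1.33, 0.35, 0.09, 0.02, 0.01]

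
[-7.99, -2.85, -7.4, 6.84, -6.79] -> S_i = Random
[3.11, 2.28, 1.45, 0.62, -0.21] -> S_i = 3.11 + -0.83*i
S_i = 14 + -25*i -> [14, -11, -36, -61, -86]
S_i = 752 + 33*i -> [752, 785, 818, 851, 884]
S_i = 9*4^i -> [9, 36, 144, 576, 2304]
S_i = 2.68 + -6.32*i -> [2.68, -3.64, -9.96, -16.28, -22.6]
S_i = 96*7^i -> [96, 672, 4704, 32928, 230496]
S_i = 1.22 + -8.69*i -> [1.22, -7.47, -16.16, -24.85, -33.54]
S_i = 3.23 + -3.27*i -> [3.23, -0.04, -3.31, -6.58, -9.85]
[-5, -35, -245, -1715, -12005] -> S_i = -5*7^i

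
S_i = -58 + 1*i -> [-58, -57, -56, -55, -54]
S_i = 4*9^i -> [4, 36, 324, 2916, 26244]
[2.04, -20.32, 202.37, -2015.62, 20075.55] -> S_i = 2.04*(-9.96)^i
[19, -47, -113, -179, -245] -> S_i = 19 + -66*i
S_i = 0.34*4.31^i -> [0.34, 1.47, 6.32, 27.22, 117.32]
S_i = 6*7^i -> [6, 42, 294, 2058, 14406]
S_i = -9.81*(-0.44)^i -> [-9.81, 4.32, -1.9, 0.84, -0.37]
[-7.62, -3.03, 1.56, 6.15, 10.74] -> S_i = -7.62 + 4.59*i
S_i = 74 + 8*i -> [74, 82, 90, 98, 106]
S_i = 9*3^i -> [9, 27, 81, 243, 729]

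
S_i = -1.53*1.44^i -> [-1.53, -2.2, -3.17, -4.57, -6.58]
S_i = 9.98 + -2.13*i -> [9.98, 7.85, 5.72, 3.59, 1.46]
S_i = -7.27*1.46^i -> [-7.27, -10.61, -15.5, -22.63, -33.03]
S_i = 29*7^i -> [29, 203, 1421, 9947, 69629]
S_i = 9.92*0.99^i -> [9.92, 9.82, 9.72, 9.63, 9.53]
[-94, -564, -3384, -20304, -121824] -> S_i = -94*6^i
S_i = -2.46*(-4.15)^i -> [-2.46, 10.21, -42.37, 175.82, -729.67]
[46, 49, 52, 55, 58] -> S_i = 46 + 3*i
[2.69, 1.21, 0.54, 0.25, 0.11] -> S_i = 2.69*0.45^i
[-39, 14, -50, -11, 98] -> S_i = Random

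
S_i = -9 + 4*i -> [-9, -5, -1, 3, 7]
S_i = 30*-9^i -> [30, -270, 2430, -21870, 196830]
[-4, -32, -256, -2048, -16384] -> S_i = -4*8^i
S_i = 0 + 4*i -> [0, 4, 8, 12, 16]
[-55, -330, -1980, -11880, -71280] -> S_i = -55*6^i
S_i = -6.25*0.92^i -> [-6.25, -5.75, -5.29, -4.87, -4.48]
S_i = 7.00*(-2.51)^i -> [7.0, -17.57, 44.1, -110.69, 277.84]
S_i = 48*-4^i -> [48, -192, 768, -3072, 12288]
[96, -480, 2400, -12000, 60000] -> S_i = 96*-5^i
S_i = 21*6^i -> [21, 126, 756, 4536, 27216]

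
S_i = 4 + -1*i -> [4, 3, 2, 1, 0]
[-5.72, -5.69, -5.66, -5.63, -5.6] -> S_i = -5.72 + 0.03*i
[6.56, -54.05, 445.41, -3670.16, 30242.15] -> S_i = 6.56*(-8.24)^i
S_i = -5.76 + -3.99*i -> [-5.76, -9.75, -13.74, -17.73, -21.72]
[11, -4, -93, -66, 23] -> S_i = Random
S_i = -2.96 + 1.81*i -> [-2.96, -1.15, 0.66, 2.47, 4.28]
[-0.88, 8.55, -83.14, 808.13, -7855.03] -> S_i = -0.88*(-9.72)^i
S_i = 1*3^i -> [1, 3, 9, 27, 81]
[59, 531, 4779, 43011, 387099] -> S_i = 59*9^i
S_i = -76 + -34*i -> [-76, -110, -144, -178, -212]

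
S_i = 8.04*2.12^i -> [8.04, 17.04, 36.13, 76.61, 162.41]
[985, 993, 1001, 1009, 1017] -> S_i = 985 + 8*i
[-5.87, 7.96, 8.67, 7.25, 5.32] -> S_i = Random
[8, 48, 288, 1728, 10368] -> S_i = 8*6^i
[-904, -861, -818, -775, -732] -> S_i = -904 + 43*i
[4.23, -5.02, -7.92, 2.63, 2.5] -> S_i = Random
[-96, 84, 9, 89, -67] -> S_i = Random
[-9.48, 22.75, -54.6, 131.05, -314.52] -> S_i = -9.48*(-2.40)^i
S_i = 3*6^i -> [3, 18, 108, 648, 3888]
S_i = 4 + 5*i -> [4, 9, 14, 19, 24]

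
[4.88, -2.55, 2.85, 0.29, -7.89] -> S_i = Random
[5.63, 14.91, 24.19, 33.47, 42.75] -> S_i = 5.63 + 9.28*i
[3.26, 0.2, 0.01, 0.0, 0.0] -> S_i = 3.26*0.06^i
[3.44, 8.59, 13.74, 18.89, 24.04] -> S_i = 3.44 + 5.15*i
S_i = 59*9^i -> [59, 531, 4779, 43011, 387099]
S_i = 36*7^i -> [36, 252, 1764, 12348, 86436]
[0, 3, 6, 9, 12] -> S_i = 0 + 3*i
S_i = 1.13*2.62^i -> [1.13, 2.96, 7.76, 20.32, 53.25]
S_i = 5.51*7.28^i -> [5.51, 40.11, 292.02, 2125.91, 15476.66]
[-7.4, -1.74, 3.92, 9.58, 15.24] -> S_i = -7.40 + 5.66*i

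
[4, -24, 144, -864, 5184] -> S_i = 4*-6^i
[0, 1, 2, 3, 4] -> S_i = 0 + 1*i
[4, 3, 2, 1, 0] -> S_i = 4 + -1*i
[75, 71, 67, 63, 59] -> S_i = 75 + -4*i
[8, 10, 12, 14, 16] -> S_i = 8 + 2*i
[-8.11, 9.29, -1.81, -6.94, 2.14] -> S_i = Random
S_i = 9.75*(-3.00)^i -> [9.75, -29.25, 87.75, -263.25, 789.75]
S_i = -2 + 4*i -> [-2, 2, 6, 10, 14]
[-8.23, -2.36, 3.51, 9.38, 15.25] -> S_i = -8.23 + 5.87*i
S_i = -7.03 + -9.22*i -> [-7.03, -16.25, -25.47, -34.69, -43.91]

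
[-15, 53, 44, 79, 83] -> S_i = Random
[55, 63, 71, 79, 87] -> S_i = 55 + 8*i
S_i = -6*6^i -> [-6, -36, -216, -1296, -7776]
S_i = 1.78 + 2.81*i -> [1.78, 4.59, 7.4, 10.21, 13.02]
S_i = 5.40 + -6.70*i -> [5.4, -1.3, -8.0, -14.7, -21.4]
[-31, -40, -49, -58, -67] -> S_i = -31 + -9*i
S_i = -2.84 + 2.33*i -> [-2.84, -0.51, 1.82, 4.15, 6.48]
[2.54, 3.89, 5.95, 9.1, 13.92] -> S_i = 2.54*1.53^i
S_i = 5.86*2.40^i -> [5.86, 14.06, 33.75, 81.01, 194.42]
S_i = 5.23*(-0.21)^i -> [5.23, -1.1, 0.23, -0.05, 0.01]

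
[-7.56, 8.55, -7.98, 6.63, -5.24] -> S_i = Random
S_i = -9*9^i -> [-9, -81, -729, -6561, -59049]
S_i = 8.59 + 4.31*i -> [8.59, 12.9, 17.21, 21.52, 25.83]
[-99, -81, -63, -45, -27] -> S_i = -99 + 18*i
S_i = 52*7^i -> [52, 364, 2548, 17836, 124852]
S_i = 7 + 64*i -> [7, 71, 135, 199, 263]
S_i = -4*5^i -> [-4, -20, -100, -500, -2500]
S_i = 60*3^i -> [60, 180, 540, 1620, 4860]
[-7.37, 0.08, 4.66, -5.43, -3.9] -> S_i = Random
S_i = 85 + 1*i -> [85, 86, 87, 88, 89]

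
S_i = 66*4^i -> [66, 264, 1056, 4224, 16896]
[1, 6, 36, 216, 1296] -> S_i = 1*6^i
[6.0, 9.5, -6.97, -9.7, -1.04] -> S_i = Random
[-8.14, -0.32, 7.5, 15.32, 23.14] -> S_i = -8.14 + 7.82*i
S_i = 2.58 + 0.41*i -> [2.58, 2.99, 3.4, 3.81, 4.22]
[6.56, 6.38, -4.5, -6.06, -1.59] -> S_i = Random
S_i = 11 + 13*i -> [11, 24, 37, 50, 63]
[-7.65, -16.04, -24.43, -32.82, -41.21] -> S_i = -7.65 + -8.39*i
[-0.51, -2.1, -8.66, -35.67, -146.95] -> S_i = -0.51*4.12^i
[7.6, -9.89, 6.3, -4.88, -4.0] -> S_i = Random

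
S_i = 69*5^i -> [69, 345, 1725, 8625, 43125]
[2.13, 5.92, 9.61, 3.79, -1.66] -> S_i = Random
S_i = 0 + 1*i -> [0, 1, 2, 3, 4]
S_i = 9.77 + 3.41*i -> [9.77, 13.18, 16.59, 20.0, 23.41]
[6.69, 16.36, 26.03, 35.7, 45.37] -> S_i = 6.69 + 9.67*i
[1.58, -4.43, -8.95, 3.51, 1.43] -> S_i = Random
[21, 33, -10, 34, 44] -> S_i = Random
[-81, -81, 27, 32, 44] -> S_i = Random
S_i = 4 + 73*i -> [4, 77, 150, 223, 296]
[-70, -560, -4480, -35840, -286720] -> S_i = -70*8^i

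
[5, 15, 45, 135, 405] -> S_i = 5*3^i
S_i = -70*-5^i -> [-70, 350, -1750, 8750, -43750]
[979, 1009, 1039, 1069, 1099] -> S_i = 979 + 30*i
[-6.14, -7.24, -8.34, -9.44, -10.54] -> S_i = -6.14 + -1.10*i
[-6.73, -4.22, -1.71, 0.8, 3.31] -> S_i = -6.73 + 2.51*i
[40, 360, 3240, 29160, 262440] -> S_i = 40*9^i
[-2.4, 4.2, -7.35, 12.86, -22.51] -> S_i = -2.40*(-1.75)^i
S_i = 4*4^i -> [4, 16, 64, 256, 1024]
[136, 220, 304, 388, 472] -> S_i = 136 + 84*i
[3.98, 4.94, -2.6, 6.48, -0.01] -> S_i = Random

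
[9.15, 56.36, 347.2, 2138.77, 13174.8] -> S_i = 9.15*6.16^i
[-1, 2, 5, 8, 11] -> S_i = -1 + 3*i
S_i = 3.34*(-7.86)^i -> [3.34, -26.25, 206.34, -1621.86, 12747.84]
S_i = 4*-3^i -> [4, -12, 36, -108, 324]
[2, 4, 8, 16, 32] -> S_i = 2*2^i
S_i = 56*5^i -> [56, 280, 1400, 7000, 35000]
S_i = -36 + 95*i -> [-36, 59, 154, 249, 344]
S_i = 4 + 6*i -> [4, 10, 16, 22, 28]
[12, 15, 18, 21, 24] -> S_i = 12 + 3*i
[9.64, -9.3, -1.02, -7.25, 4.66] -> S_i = Random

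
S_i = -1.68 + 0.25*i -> [-1.68, -1.43, -1.18, -0.93, -0.68]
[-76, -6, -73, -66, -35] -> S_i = Random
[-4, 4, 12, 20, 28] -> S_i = -4 + 8*i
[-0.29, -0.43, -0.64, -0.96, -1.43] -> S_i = -0.29*1.49^i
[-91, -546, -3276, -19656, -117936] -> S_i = -91*6^i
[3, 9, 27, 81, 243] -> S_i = 3*3^i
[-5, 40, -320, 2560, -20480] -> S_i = -5*-8^i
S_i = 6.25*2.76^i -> [6.25, 17.25, 47.61, 131.4, 362.67]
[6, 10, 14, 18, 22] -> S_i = 6 + 4*i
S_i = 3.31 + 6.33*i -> [3.31, 9.64, 15.97, 22.3, 28.63]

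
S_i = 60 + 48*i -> [60, 108, 156, 204, 252]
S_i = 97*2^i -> [97, 194, 388, 776, 1552]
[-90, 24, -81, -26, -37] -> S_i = Random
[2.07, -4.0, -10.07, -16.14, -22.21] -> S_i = 2.07 + -6.07*i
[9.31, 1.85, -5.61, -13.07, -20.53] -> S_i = 9.31 + -7.46*i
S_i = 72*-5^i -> [72, -360, 1800, -9000, 45000]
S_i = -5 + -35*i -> [-5, -40, -75, -110, -145]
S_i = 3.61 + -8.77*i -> [3.61, -5.16, -13.93, -22.7, -31.47]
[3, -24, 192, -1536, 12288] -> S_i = 3*-8^i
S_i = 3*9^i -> [3, 27, 243, 2187, 19683]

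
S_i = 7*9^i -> [7, 63, 567, 5103, 45927]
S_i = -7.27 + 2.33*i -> [-7.27, -4.94, -2.61, -0.28, 2.05]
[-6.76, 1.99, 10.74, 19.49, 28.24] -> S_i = -6.76 + 8.75*i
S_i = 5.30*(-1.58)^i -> [5.3, -8.37, 13.23, -20.9, 33.03]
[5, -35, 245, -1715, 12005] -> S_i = 5*-7^i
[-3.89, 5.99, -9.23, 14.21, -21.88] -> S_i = -3.89*(-1.54)^i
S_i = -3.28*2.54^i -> [-3.28, -8.33, -21.16, -53.75, -136.52]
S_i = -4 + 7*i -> [-4, 3, 10, 17, 24]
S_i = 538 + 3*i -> [538, 541, 544, 547, 550]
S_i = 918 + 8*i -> [918, 926, 934, 942, 950]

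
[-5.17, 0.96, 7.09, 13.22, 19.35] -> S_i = -5.17 + 6.13*i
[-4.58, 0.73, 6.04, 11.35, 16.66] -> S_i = -4.58 + 5.31*i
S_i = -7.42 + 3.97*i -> [-7.42, -3.45, 0.52, 4.49, 8.46]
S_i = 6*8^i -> [6, 48, 384, 3072, 24576]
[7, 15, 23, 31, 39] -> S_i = 7 + 8*i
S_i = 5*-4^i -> [5, -20, 80, -320, 1280]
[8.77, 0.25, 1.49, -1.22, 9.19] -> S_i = Random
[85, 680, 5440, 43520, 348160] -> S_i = 85*8^i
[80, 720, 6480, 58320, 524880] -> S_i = 80*9^i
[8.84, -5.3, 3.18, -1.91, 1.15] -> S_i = 8.84*(-0.60)^i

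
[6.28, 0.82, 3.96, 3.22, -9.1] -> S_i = Random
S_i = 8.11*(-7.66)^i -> [8.11, -62.12, 475.86, -3645.08, 27921.32]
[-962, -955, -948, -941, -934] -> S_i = -962 + 7*i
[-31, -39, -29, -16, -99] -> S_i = Random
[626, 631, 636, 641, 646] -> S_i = 626 + 5*i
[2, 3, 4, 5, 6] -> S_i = 2 + 1*i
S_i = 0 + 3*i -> [0, 3, 6, 9, 12]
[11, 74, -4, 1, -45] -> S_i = Random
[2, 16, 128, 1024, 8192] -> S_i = 2*8^i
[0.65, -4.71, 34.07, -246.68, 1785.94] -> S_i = 0.65*(-7.24)^i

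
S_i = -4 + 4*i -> [-4, 0, 4, 8, 12]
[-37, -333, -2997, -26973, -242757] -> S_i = -37*9^i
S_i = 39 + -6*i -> [39, 33, 27, 21, 15]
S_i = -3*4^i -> [-3, -12, -48, -192, -768]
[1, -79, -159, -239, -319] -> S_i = 1 + -80*i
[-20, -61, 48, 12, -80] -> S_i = Random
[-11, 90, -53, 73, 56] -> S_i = Random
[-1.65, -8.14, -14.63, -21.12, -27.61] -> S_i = -1.65 + -6.49*i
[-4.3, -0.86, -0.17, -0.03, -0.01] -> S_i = -4.30*0.20^i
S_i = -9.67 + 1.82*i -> [-9.67, -7.85, -6.03, -4.21, -2.39]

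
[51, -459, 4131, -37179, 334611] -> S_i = 51*-9^i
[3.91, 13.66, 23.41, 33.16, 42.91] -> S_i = 3.91 + 9.75*i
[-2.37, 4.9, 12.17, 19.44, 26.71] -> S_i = -2.37 + 7.27*i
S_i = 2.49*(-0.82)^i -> [2.49, -2.04, 1.67, -1.37, 1.13]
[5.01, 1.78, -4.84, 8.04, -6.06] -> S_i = Random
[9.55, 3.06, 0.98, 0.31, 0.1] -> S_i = 9.55*0.32^i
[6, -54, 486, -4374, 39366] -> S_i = 6*-9^i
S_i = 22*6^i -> [22, 132, 792, 4752, 28512]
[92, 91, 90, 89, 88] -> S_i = 92 + -1*i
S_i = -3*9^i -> [-3, -27, -243, -2187, -19683]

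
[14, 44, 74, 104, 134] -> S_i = 14 + 30*i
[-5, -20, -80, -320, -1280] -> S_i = -5*4^i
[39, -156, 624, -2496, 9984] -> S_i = 39*-4^i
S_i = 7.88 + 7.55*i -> [7.88, 15.43, 22.98, 30.53, 38.08]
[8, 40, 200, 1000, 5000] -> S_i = 8*5^i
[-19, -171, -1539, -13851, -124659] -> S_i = -19*9^i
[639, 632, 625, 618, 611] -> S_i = 639 + -7*i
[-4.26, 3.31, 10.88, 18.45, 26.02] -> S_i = -4.26 + 7.57*i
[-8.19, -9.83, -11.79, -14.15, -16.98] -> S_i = -8.19*1.20^i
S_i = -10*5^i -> [-10, -50, -250, -1250, -6250]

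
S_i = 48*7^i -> [48, 336, 2352, 16464, 115248]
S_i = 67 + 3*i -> [67, 70, 73, 76, 79]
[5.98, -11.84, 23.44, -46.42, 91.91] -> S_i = 5.98*(-1.98)^i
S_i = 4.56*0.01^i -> [4.56, 0.05, 0.0, 0.0, 0.0]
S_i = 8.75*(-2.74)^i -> [8.75, -23.98, 65.69, -179.99, 493.19]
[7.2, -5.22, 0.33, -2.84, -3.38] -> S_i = Random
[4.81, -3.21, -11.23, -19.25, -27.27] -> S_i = 4.81 + -8.02*i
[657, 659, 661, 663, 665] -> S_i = 657 + 2*i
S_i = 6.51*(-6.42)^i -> [6.51, -41.79, 268.32, -1722.61, 11059.13]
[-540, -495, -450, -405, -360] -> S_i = -540 + 45*i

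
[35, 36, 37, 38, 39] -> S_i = 35 + 1*i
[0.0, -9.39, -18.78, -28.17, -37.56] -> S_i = 0.00 + -9.39*i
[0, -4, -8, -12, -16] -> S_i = 0 + -4*i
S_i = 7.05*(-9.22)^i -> [7.05, -65.0, 599.31, -5525.63, 50946.32]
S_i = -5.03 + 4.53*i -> [-5.03, -0.5, 4.03, 8.56, 13.09]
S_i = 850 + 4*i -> [850, 854, 858, 862, 866]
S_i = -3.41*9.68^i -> [-3.41, -33.01, -319.53, -3093.0, -29940.28]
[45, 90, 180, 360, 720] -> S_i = 45*2^i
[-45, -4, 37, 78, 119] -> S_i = -45 + 41*i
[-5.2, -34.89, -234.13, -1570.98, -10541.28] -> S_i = -5.20*6.71^i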